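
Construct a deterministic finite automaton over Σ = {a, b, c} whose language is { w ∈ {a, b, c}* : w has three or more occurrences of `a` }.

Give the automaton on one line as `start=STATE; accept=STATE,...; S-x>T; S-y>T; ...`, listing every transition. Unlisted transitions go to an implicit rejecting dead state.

Only the number of `a`s matters, and only up to 4. Make a chain s0 → s1 → s2 → s3 → s4 advanced by each `a` (with s4 absorbing); every other symbol self-loops. The accepting set is {s3, s4}.
With 5 states:
        a   b   c  
>  s0   s1  s0  s0 
   s1   s2  s1  s1 
   s2   s3  s2  s2 
 * s3   s4  s3  s3 
 * s4   s4  s4  s4 
(> = start, * = accepting)

start=s0; accept=s3,s4; s0-a>s1; s0-b>s0; s0-c>s0; s1-a>s2; s1-b>s1; s1-c>s1; s2-a>s3; s2-b>s2; s2-c>s2; s3-a>s4; s3-b>s3; s3-c>s3; s4-a>s4; s4-b>s4; s4-c>s4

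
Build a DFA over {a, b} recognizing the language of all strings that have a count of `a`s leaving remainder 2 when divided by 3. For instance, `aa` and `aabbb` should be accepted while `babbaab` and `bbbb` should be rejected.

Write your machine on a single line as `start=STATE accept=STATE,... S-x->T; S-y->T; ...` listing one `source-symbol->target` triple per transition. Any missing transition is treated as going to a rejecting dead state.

start=S0; accept=S2; S0-a->S1; S0-b->S0; S1-a->S2; S1-b->S1; S2-a->S0; S2-b->S2

The only thing that matters is how many `a`s have appeared, reduced mod 3. Use one state per residue: S0 for 0, …, S2 for 2. Reading `a` moves to the next residue; anything else stays put. S2 is accepting.
A 3-state machine:
        a   b  
>  S0   S1  S0 
   S1   S2  S1 
 * S2   S0  S2 
(> = start, * = accepting)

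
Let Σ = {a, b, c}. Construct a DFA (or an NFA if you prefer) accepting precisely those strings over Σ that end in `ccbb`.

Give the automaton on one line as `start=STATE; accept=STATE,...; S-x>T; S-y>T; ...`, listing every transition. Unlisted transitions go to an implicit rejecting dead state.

start=q0; accept=q4; q0-a>q0; q0-b>q0; q0-c>q1; q1-a>q0; q1-b>q0; q1-c>q2; q2-a>q0; q2-b>q3; q2-c>q2; q3-a>q0; q3-b>q4; q3-c>q1; q4-a>q0; q4-b>q0; q4-c>q1

Remember how much of `ccbb` the current input suffix matches. State q0 means no match yet; q1 means the last symbol is `c`; q2 means the last 2 symbols are `cc`; q3 means the last 3 symbols are `ccb`; q4 means the last 4 symbols are `ccbb`. Only q4 accepts. On a mismatch, fall back to the longest proper suffix that is still a prefix of `ccbb`.
5 states suffice.
        a   b   c  
>  q0   q0  q0  q1 
   q1   q0  q0  q2 
   q2   q0  q3  q2 
   q3   q0  q4  q1 
 * q4   q0  q0  q1 
(> = start, * = accepting)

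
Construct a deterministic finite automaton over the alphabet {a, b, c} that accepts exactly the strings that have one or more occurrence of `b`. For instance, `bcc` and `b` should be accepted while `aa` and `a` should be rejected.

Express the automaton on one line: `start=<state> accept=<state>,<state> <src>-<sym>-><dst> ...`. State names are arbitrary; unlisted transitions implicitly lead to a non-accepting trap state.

Count `b`s, saturating at 2: state q0 means no `b` yet, q1 means one `b` seen, q2 means more than one. Each `b` increments (capped at q2); other symbols loop. Accept from {q1, q2}.
A 3-state machine:
        a   b   c  
>  q0   q0  q1  q0 
 * q1   q1  q2  q1 
 * q2   q2  q2  q2 
(> = start, * = accepting)

start=q0 accept=q1,q2 q0-a->q0 q0-b->q1 q0-c->q0 q1-a->q1 q1-b->q2 q1-c->q1 q2-a->q2 q2-b->q2 q2-c->q2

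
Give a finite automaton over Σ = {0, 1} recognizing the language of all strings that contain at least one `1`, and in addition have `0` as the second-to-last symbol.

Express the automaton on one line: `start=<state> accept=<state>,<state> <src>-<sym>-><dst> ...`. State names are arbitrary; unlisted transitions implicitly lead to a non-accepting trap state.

start=s0 accept=s3,s5 s0-0->s1 s0-1->s2 s1-0->s1 s1-1->s3 s2-0->s4 s2-1->s2 s3-0->s4 s3-1->s2 s4-0->s5 s4-1->s3 s5-0->s5 s5-1->s3

Run two small machines in parallel and take their product. One (3 states) tracks the count of `1`s, saturating at 2; the other (7 states) tracks the last 2 symbols read. Each combined state is a pair, one component from each; accept when both components accept. Minimizing collapses redundant product states.
With 6 states:
        0   1  
>  s0   s1  s2 
   s1   s1  s3 
   s2   s4  s2 
 * s3   s4  s2 
   s4   s5  s3 
 * s5   s5  s3 
(> = start, * = accepting)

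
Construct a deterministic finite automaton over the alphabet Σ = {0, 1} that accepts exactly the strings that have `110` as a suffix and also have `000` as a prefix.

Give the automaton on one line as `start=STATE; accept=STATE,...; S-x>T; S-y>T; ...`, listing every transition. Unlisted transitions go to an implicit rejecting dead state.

Run two small machines in parallel and take their product. The first has 4 states tracking how much of the suffix `110` has currently been matched; the second has 5 states tracking whether the input so far still matches the prefix `000`. A product state is a pair (one from each), accepting exactly when both do.
11 states suffice.
          0    1  
>  s0     s1   s2 
   s1     s3   s2 
   s2     s4   s5 
   s3     s6   s2 
   s4     s4   s2 
   s5     s7   s5 
   s6     s6   s8 
   s7     s4   s2 
   s8     s6   s9 
   s9    s10   s9 
 * s10    s6   s8 
(> = start, * = accepting)

start=s0; accept=s10; s0-0>s1; s0-1>s2; s1-0>s3; s1-1>s2; s2-0>s4; s2-1>s5; s3-0>s6; s3-1>s2; s4-0>s4; s4-1>s2; s5-0>s7; s5-1>s5; s6-0>s6; s6-1>s8; s7-0>s4; s7-1>s2; s8-0>s6; s8-1>s9; s9-0>s10; s9-1>s9; s10-0>s6; s10-1>s8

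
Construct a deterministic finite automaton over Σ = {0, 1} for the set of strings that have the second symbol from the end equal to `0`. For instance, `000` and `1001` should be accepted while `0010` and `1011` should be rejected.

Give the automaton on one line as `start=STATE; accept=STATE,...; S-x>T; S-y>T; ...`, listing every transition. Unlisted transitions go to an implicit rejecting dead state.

A DFA must remember the last 2 symbols (since which symbol is second-to-last isn't known until the input ends). Use one state per possible window of the last ≤2 symbols; accept from those whose window starts with `0`.
With 7 states:
        0   1  
>  q0   q1  q2 
   q1   q3  q4 
   q2   q5  q6 
 * q3   q3  q4 
 * q4   q5  q6 
   q5   q3  q4 
   q6   q5  q6 
(> = start, * = accepting)

start=q0; accept=q3,q4; q0-0>q1; q0-1>q2; q1-0>q3; q1-1>q4; q2-0>q5; q2-1>q6; q3-0>q3; q3-1>q4; q4-0>q5; q4-1>q6; q5-0>q3; q5-1>q4; q6-0>q5; q6-1>q6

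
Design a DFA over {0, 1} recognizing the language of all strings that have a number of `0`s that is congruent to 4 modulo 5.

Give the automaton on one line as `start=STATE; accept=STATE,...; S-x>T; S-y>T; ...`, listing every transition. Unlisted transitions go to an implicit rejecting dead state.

start=A; accept=E; A-0>B; A-1>A; B-0>C; B-1>B; C-0>D; C-1>C; D-0>E; D-1>D; E-0>A; E-1>E

The only thing that matters is how many `0`s have appeared, reduced mod 5. Use one state per residue: A for 0, …, E for 4. Reading `0` moves to the next residue; anything else stays put. E is accepting.
       0  1 
>  A   B  A 
   B   C  B 
   C   D  C 
   D   E  D 
 * E   A  E 
(> = start, * = accepting)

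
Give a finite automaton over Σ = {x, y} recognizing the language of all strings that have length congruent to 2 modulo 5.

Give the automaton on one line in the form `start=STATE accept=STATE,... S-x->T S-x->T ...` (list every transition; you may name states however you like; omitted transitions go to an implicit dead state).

start=A accept=C A-x->B A-y->B B-x->C B-y->C C-x->D C-y->D D-x->E D-y->E E-x->A E-y->A

Count input length modulo 5: every symbol advances one step around the cycle A → B → C → D → E → A. Accept at C.
A 5-state machine:
       x  y 
>  A   B  B 
   B   C  C 
 * C   D  D 
   D   E  E 
   E   A  A 
(> = start, * = accepting)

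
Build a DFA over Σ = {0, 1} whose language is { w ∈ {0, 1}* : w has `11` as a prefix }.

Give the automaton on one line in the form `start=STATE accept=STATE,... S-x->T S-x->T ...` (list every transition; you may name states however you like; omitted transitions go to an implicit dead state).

start=A accept=C A-0->D A-1->B B-0->D B-1->C C-0->C C-1->C D-0->D D-1->D

Check the first 2 symbols one by one: A through B record how many have matched `11` so far; any wrong symbol goes to the dead state D. After all 2 match we enter the accepting sink C.
4 states suffice.
       0  1 
>  A   D  B 
   B   D  C 
 * C   C  C 
   D   D  D 
(> = start, * = accepting)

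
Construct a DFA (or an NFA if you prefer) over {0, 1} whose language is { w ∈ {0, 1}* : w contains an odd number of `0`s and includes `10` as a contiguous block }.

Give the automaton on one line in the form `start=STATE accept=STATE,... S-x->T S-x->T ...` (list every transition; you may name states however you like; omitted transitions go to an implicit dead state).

start=A accept=E A-0->B A-1->C B-0->A B-1->D C-0->E C-1->C D-0->C D-1->D E-0->C E-1->E

Run two small machines in parallel and take their product. One (2 states) tracks the count of `0`s modulo 2; the other (3 states) tracks whether and how much of `10` has been seen. Each combined state is a pair, one component from each; accept when both components accept. After merging equivalent states the machine shrinks.
5 states suffice.
       0  1 
>  A   B  C 
   B   A  D 
   C   E  C 
   D   C  D 
 * E   C  E 
(> = start, * = accepting)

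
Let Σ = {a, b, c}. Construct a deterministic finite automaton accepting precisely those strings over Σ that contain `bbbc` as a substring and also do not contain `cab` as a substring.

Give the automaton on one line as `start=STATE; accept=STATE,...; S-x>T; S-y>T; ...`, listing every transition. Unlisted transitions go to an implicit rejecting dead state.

start=q0; accept=q7,q8,q9; q0-a>q0; q0-b>q1; q0-c>q2; q1-a>q0; q1-b>q3; q1-c>q2; q2-a>q4; q2-b>q1; q2-c>q2; q3-a>q0; q3-b>q5; q3-c>q2; q4-a>q0; q4-b>q6; q4-c>q2; q5-a>q0; q5-b>q5; q5-c>q7; q6-a>q6; q6-b>q6; q6-c>q6; q7-a>q8; q7-b>q9; q7-c>q7; q8-a>q9; q8-b>q6; q8-c>q7; q9-a>q9; q9-b>q9; q9-c>q7

Run two small machines in parallel and take their product. The first has 5 states tracking whether and how much of `bbbc` has been seen; the second has 4 states tracking partial matches of the forbidden pattern `cab`. A product state is a pair (one from each), accepting exactly when both do. Equivalent product states are then merged.
With 10 states:
        a   b   c  
>  q0   q0  q1  q2 
   q1   q0  q3  q2 
   q2   q4  q1  q2 
   q3   q0  q5  q2 
   q4   q0  q6  q2 
   q5   q0  q5  q7 
   q6   q6  q6  q6 
 * q7   q8  q9  q7 
 * q8   q9  q6  q7 
 * q9   q9  q9  q7 
(> = start, * = accepting)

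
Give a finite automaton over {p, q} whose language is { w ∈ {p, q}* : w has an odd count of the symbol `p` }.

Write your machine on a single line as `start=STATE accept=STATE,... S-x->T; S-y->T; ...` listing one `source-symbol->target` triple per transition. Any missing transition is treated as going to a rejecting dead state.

The only thing that matters is how many `p`s have appeared, reduced mod 2. Use one state per residue: S0 for 0, …, S1 for 1. Reading `p` moves to the next residue; anything else stays put. S1 is accepting.
A 2-state machine:
        p   q  
>  S0   S1  S0 
 * S1   S0  S1 
(> = start, * = accepting)

start=S0; accept=S1; S0-p->S1; S0-q->S0; S1-p->S0; S1-q->S1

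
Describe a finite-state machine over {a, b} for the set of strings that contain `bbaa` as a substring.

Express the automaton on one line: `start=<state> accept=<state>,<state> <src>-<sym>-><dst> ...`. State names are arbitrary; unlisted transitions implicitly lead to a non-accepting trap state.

start=S0 accept=S4 S0-a->S0 S0-b->S1 S1-a->S0 S1-b->S2 S2-a->S3 S2-b->S2 S3-a->S4 S3-b->S1 S4-a->S4 S4-b->S4

States S0..S3 record the length of the longest prefix of `bbaa` that matches the current input suffix. Reaching S4 means `bbaa` has been seen, and we stay there forever. Accept from S4.
With 5 states:
        a   b  
>  S0   S0  S1 
   S1   S0  S2 
   S2   S3  S2 
   S3   S4  S1 
 * S4   S4  S4 
(> = start, * = accepting)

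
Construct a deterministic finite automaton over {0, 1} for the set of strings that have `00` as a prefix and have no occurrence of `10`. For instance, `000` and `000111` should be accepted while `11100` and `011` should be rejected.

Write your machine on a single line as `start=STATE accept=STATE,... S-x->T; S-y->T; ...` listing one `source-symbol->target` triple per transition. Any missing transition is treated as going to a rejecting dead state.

start=q0; accept=q3,q5; q0-0->q1; q0-1->q2; q1-0->q3; q1-1->q2; q2-0->q4; q2-1->q2; q3-0->q3; q3-1->q5; q4-0->q4; q4-1->q4; q5-0->q6; q5-1->q5; q6-0->q6; q6-1->q6

Handle the two conditions separately and then intersect. One (4 states) tracks whether the input so far still matches the prefix `00`; the other (3 states) tracks partial matches of the forbidden pattern `10`. Each combined state is a pair, one component from each; accept when both components accept.
        0   1  
>  q0   q1  q2 
   q1   q3  q2 
   q2   q4  q2 
 * q3   q3  q5 
   q4   q4  q4 
 * q5   q6  q5 
   q6   q6  q6 
(> = start, * = accepting)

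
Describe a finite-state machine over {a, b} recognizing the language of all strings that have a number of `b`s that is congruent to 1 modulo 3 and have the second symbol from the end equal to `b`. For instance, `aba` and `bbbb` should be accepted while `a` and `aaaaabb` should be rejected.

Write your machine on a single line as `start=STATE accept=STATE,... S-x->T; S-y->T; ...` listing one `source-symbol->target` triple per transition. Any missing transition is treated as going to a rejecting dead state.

Handle the two conditions separately and then intersect. The first has 3 states tracking the count of `b`s modulo 3; the second has 7 states tracking the last 2 symbols read. A product state is a pair (one from each), accepting exactly when both do. Equivalent product states are then merged.
7 states suffice.
        a   b  
>  q0   q0  q1 
   q1   q2  q3 
 * q2   q4  q3 
   q3   q3  q5 
   q4   q4  q3 
   q5   q0  q6 
 * q6   q2  q3 
(> = start, * = accepting)

start=q0; accept=q2,q6; q0-a->q0; q0-b->q1; q1-a->q2; q1-b->q3; q2-a->q4; q2-b->q3; q3-a->q3; q3-b->q5; q4-a->q4; q4-b->q3; q5-a->q0; q5-b->q6; q6-a->q2; q6-b->q3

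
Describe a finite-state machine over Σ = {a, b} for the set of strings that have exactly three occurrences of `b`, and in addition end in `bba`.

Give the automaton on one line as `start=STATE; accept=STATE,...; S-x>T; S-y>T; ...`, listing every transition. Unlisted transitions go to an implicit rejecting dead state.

start=q0; accept=q5; q0-a>q0; q0-b>q1; q1-a>q1; q1-b>q2; q2-a>q3; q2-b>q4; q3-a>q3; q3-b>q3; q4-a>q5; q4-b>q3; q5-a>q3; q5-b>q3

Build one automaton per condition and run them in lockstep. One (5 states) tracks the count of `b`s, saturating at 4; the other (4 states) tracks how much of the suffix `bba` has currently been matched. Each combined state is a pair, one component from each; accept when both components accept. After merging equivalent states the machine shrinks.
6 states suffice.
        a   b  
>  q0   q0  q1 
   q1   q1  q2 
   q2   q3  q4 
   q3   q3  q3 
   q4   q5  q3 
 * q5   q3  q3 
(> = start, * = accepting)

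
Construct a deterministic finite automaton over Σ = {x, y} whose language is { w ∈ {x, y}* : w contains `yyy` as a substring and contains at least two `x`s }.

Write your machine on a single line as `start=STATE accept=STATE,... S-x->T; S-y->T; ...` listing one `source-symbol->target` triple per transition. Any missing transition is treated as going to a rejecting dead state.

start=S0; accept=S14,S15; S0-x->S1; S0-y->S2; S1-x->S3; S1-y->S4; S2-x->S1; S2-y->S5; S3-x->S6; S3-y->S7; S4-x->S3; S4-y->S8; S5-x->S1; S5-y->S9; S6-x->S6; S6-y->S10; S7-x->S6; S7-y->S11; S8-x->S3; S8-y->S12; S9-x->S12; S9-y->S9; S10-x->S6; S10-y->S13; S11-x->S6; S11-y->S14; S12-x->S14; S12-y->S12; S13-x->S6; S13-y->S15; S14-x->S15; S14-y->S14; S15-x->S15; S15-y->S15

Handle the two conditions separately and then intersect. The first has 4 states tracking whether and how much of `yyy` has been seen; the second has 4 states tracking the count of `x`s, saturating at 3. A product state is a pair (one from each), accepting exactly when both do.
With 16 states:
          x    y  
>  S0     S1   S2 
   S1     S3   S4 
   S2     S1   S5 
   S3     S6   S7 
   S4     S3   S8 
   S5     S1   S9 
   S6     S6  S10 
   S7     S6  S11 
   S8     S3  S12 
   S9    S12   S9 
   S10    S6  S13 
   S11    S6  S14 
   S12   S14  S12 
   S13    S6  S15 
 * S14   S15  S14 
 * S15   S15  S15 
(> = start, * = accepting)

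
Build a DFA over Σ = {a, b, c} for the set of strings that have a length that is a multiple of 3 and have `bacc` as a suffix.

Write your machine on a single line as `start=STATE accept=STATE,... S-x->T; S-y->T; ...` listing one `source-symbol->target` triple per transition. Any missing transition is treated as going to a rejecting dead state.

Build one automaton per condition and run them in lockstep. The first has 3 states tracking the input length modulo 3; the second has 5 states tracking how much of the suffix `bacc` has currently been matched. A product state is a pair (one from each), accepting exactly when both do. After merging equivalent states the machine shrinks.
A 7-state machine:
        a   b   c  
>  S0   S1  S1  S1 
   S1   S2  S2  S2 
   S2   S0  S3  S0 
   S3   S4  S1  S1 
   S4   S2  S2  S5 
   S5   S0  S3  S6 
 * S6   S1  S1  S1 
(> = start, * = accepting)

start=S0; accept=S6; S0-a->S1; S0-b->S1; S0-c->S1; S1-a->S2; S1-b->S2; S1-c->S2; S2-a->S0; S2-b->S3; S2-c->S0; S3-a->S4; S3-b->S1; S3-c->S1; S4-a->S2; S4-b->S2; S4-c->S5; S5-a->S0; S5-b->S3; S5-c->S6; S6-a->S1; S6-b->S1; S6-c->S1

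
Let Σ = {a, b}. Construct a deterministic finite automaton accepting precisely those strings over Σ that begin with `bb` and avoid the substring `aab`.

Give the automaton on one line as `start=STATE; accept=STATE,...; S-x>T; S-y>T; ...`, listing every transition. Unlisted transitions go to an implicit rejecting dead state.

start=q0; accept=q5,q7,q8; q0-a>q1; q0-b>q2; q1-a>q3; q1-b>q4; q2-a>q1; q2-b>q5; q3-a>q3; q3-b>q6; q4-a>q1; q4-b>q4; q5-a>q7; q5-b>q5; q6-a>q6; q6-b>q6; q7-a>q8; q7-b>q5; q8-a>q8; q8-b>q9; q9-a>q9; q9-b>q9

Build one automaton per condition and run them in lockstep. The first has 4 states tracking whether the input so far still matches the prefix `bb`; the second has 4 states tracking partial matches of the forbidden pattern `aab`. A product state is a pair (one from each), accepting exactly when both do.
With 10 states:
        a   b  
>  q0   q1  q2 
   q1   q3  q4 
   q2   q1  q5 
   q3   q3  q6 
   q4   q1  q4 
 * q5   q7  q5 
   q6   q6  q6 
 * q7   q8  q5 
 * q8   q8  q9 
   q9   q9  q9 
(> = start, * = accepting)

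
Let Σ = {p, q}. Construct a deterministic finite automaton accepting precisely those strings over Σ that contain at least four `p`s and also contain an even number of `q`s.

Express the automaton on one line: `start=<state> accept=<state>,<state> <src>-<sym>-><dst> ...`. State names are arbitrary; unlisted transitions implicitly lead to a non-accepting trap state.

Build one automaton per condition and run them in lockstep. One (6 states) tracks the count of `p`s, saturating at 5; the other (2 states) tracks the count of `q`s modulo 2. Each combined state is a pair, one component from each; accept when both components accept. After merging equivalent states the machine shrinks.
10 states suffice.
       p  q 
>  A   B  C 
   B   D  E 
   C   E  A 
   D   F  G 
   E   G  B 
   F   H  I 
   G   I  D 
 * H   H  J 
   I   J  F 
   J   J  H 
(> = start, * = accepting)

start=A accept=H A-p->B A-q->C B-p->D B-q->E C-p->E C-q->A D-p->F D-q->G E-p->G E-q->B F-p->H F-q->I G-p->I G-q->D H-p->H H-q->J I-p->J I-q->F J-p->J J-q->H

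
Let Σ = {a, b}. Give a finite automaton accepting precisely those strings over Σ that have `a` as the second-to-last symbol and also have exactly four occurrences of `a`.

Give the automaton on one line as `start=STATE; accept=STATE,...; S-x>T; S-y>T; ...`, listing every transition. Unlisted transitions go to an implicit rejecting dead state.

Build one automaton per condition and run them in lockstep. One (7 states) tracks the last 2 symbols read; the other (6 states) tracks the count of `a`s, saturating at 5. Each combined state is a pair, one component from each; accept when both components accept. After merging equivalent states the machine shrinks.
With 9 states:
        a   b  
>  s0   s1  s0 
   s1   s2  s1 
   s2   s3  s2 
   s3   s4  s5 
 * s4   s6  s7 
   s5   s8  s5 
   s6   s6  s6 
 * s7   s6  s6 
   s8   s6  s7 
(> = start, * = accepting)

start=s0; accept=s4,s7; s0-a>s1; s0-b>s0; s1-a>s2; s1-b>s1; s2-a>s3; s2-b>s2; s3-a>s4; s3-b>s5; s4-a>s6; s4-b>s7; s5-a>s8; s5-b>s5; s6-a>s6; s6-b>s6; s7-a>s6; s7-b>s6; s8-a>s6; s8-b>s7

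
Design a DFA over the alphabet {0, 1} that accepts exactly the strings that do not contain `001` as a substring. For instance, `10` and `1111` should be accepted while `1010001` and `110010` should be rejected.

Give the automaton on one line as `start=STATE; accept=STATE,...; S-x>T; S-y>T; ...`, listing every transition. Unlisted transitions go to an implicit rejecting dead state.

start=S0; accept=S0,S1,S2; S0-0>S1; S0-1>S0; S1-0>S2; S1-1>S0; S2-0>S2; S2-1>S3; S3-0>S3; S3-1>S3

This is the complement of 'contains `001`'. Use the same substring-matching states — S0 through S3 holding how much of `001` has just been matched — but flip the accepting set: everything except the trap S3 accepts.
With 4 states:
        0   1  
>* S0   S1  S0 
 * S1   S2  S0 
 * S2   S2  S3 
   S3   S3  S3 
(> = start, * = accepting)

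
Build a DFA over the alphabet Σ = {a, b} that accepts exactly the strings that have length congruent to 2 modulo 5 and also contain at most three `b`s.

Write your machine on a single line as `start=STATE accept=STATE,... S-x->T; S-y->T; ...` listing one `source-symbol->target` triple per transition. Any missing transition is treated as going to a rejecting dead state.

Build one automaton per condition and run them in lockstep. The first has 5 states tracking the input length modulo 5; the second has 5 states tracking the count of `b`s, saturating at 4. A product state is a pair (one from each), accepting exactly when both do. Minimizing collapses redundant product states.
With 21 states:
          a    b  
>  s0     s1   s2 
   s1     s3   s4 
   s2     s4   s5 
 * s3     s6   s7 
 * s4     s7   s8 
 * s5     s8   s9 
   s6    s10  s11 
   s7    s11  s12 
   s8    s12  s13 
   s9    s13  s14 
   s10    s0  s15 
   s11   s15  s16 
   s12   s16  s17 
   s13   s17  s14 
   s14   s14  s14 
   s15    s2  s18 
   s16   s18  s19 
   s17   s19  s14 
   s18    s5  s20 
   s19   s20  s14 
 * s20    s9  s14 
(> = start, * = accepting)

start=s0; accept=s3,s4,s5,s20; s0-a->s1; s0-b->s2; s1-a->s3; s1-b->s4; s2-a->s4; s2-b->s5; s3-a->s6; s3-b->s7; s4-a->s7; s4-b->s8; s5-a->s8; s5-b->s9; s6-a->s10; s6-b->s11; s7-a->s11; s7-b->s12; s8-a->s12; s8-b->s13; s9-a->s13; s9-b->s14; s10-a->s0; s10-b->s15; s11-a->s15; s11-b->s16; s12-a->s16; s12-b->s17; s13-a->s17; s13-b->s14; s14-a->s14; s14-b->s14; s15-a->s2; s15-b->s18; s16-a->s18; s16-b->s19; s17-a->s19; s17-b->s14; s18-a->s5; s18-b->s20; s19-a->s20; s19-b->s14; s20-a->s9; s20-b->s14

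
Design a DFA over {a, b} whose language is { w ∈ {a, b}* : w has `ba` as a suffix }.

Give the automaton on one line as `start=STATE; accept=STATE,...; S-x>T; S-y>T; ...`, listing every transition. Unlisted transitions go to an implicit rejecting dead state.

start=q0; accept=q2; q0-a>q0; q0-b>q1; q1-a>q2; q1-b>q1; q2-a>q0; q2-b>q1

Remember how much of `ba` the current input suffix matches. State q0 means no match yet; q1 means the last symbol is `b`; q2 means the last 2 symbols are `ba`. Only q2 accepts. On a mismatch, fall back to the longest proper suffix that is still a prefix of `ba`.
        a   b  
>  q0   q0  q1 
   q1   q2  q1 
 * q2   q0  q1 
(> = start, * = accepting)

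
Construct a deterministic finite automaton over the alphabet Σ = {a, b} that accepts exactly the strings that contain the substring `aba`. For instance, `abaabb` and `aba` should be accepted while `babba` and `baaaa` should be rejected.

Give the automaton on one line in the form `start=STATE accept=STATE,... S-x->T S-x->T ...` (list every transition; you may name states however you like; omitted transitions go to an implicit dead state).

Track how much of `aba` has been matched so far: state s0 is no progress, s3 is the absorbing accept state reached once `aba` has occurred. Intermediate states record partial matches; on a mismatch, fall back to the longest reusable overlap.
A 4-state machine:
        a   b  
>  s0   s1  s0 
   s1   s1  s2 
   s2   s3  s0 
 * s3   s3  s3 
(> = start, * = accepting)

start=s0 accept=s3 s0-a->s1 s0-b->s0 s1-a->s1 s1-b->s2 s2-a->s3 s2-b->s0 s3-a->s3 s3-b->s3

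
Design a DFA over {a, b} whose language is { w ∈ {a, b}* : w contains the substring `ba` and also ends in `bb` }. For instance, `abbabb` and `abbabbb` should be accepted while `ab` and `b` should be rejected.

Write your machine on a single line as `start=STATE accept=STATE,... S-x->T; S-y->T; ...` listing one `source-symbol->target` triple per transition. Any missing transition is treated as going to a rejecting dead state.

start=q0; accept=q5; q0-a->q0; q0-b->q1; q1-a->q2; q1-b->q3; q2-a->q2; q2-b->q4; q3-a->q2; q3-b->q3; q4-a->q2; q4-b->q5; q5-a->q2; q5-b->q5

Build one automaton per condition and run them in lockstep. One (3 states) tracks whether and how much of `ba` has been seen; the other (3 states) tracks how much of the suffix `bb` has currently been matched. Each combined state is a pair, one component from each; accept when both components accept.
With 6 states:
        a   b  
>  q0   q0  q1 
   q1   q2  q3 
   q2   q2  q4 
   q3   q2  q3 
   q4   q2  q5 
 * q5   q2  q5 
(> = start, * = accepting)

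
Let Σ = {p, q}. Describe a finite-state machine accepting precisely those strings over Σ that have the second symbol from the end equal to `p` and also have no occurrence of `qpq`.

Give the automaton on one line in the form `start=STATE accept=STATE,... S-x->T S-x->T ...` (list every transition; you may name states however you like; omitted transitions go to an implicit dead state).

start=A accept=D,E A-p->B A-q->C B-p->D B-q->E C-p->F C-q->G D-p->D D-q->E E-p->F E-q->G F-p->D F-q->H G-p->F G-q->G H-p->I H-q->J I-p->K I-q->H J-p->I J-q->J K-p->K K-q->H

Handle the two conditions separately and then intersect. The first has 7 states tracking the last 2 symbols read; the second has 4 states tracking partial matches of the forbidden pattern `qpq`. A product state is a pair (one from each), accepting exactly when both do.
11 states suffice.
       p  q 
>  A   B  C 
   B   D  E 
   C   F  G 
 * D   D  E 
 * E   F  G 
   F   D  H 
   G   F  G 
   H   I  J 
   I   K  H 
   J   I  J 
   K   K  H 
(> = start, * = accepting)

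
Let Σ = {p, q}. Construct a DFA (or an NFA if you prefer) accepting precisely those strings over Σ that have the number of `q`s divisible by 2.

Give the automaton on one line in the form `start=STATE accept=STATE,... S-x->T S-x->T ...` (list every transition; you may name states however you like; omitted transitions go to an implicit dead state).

start=S0 accept=S0 S0-p->S0 S0-q->S1 S1-p->S1 S1-q->S0

Keep the running count of `q`s modulo 2: each `q` advances along the cycle S0 → S1 → S0 while other symbols loop. Accept at S0.
With 2 states:
        p   q  
>* S0   S0  S1 
   S1   S1  S0 
(> = start, * = accepting)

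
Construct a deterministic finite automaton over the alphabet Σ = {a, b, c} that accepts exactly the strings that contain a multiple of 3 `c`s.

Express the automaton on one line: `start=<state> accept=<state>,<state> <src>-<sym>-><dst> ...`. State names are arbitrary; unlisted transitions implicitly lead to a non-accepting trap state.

start=S0 accept=S0 S0-a->S0 S0-b->S0 S0-c->S1 S1-a->S1 S1-b->S1 S1-c->S2 S2-a->S2 S2-b->S2 S2-c->S0

Keep the running count of `c`s modulo 3: each `c` advances along the cycle S0 → S1 → S2 → S0 while other symbols loop. Accept at S0.
        a   b   c  
>* S0   S0  S0  S1 
   S1   S1  S1  S2 
   S2   S2  S2  S0 
(> = start, * = accepting)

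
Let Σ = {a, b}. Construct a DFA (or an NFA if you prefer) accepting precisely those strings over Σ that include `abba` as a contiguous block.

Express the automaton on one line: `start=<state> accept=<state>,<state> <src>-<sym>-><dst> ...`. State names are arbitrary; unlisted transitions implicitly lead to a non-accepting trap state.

start=q0 accept=q4 q0-a->q1 q0-b->q0 q1-a->q1 q1-b->q2 q2-a->q1 q2-b->q3 q3-a->q4 q3-b->q0 q4-a->q4 q4-b->q4

Track how much of `abba` has been matched so far: state q0 is no progress, q4 is the absorbing accept state reached once `abba` has occurred. Intermediate states record partial matches; on a mismatch, fall back to the longest reusable overlap.
A 5-state machine:
        a   b  
>  q0   q1  q0 
   q1   q1  q2 
   q2   q1  q3 
   q3   q4  q0 
 * q4   q4  q4 
(> = start, * = accepting)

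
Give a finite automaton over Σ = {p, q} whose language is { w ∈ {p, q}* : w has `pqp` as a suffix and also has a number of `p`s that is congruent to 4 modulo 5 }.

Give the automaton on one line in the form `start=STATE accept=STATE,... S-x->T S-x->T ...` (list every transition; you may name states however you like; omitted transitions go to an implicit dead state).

start=S0 accept=S6 S0-p->S1 S0-q->S0 S1-p->S2 S1-q->S1 S2-p->S3 S2-q->S2 S3-p->S4 S3-q->S5 S4-p->S0 S4-q->S4 S5-p->S6 S5-q->S7 S6-p->S0 S6-q->S4 S7-p->S4 S7-q->S7

Run two small machines in parallel and take their product. The first has 4 states tracking how much of the suffix `pqp` has currently been matched; the second has 5 states tracking the count of `p`s modulo 5. A product state is a pair (one from each), accepting exactly when both do. Equivalent product states are then merged.
        p   q  
>  S0   S1  S0 
   S1   S2  S1 
   S2   S3  S2 
   S3   S4  S5 
   S4   S0  S4 
   S5   S6  S7 
 * S6   S0  S4 
   S7   S4  S7 
(> = start, * = accepting)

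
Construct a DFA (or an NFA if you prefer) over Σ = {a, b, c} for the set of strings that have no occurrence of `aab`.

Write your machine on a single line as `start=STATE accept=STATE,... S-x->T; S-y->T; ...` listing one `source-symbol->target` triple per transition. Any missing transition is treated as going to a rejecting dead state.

start=q0; accept=q0,q1,q2; q0-a->q1; q0-b->q0; q0-c->q0; q1-a->q2; q1-b->q0; q1-c->q0; q2-a->q2; q2-b->q3; q2-c->q0; q3-a->q3; q3-b->q3; q3-c->q3

Track partial matches of the forbidden pattern `aab`. State q3 is a dead state reached once `aab` has occurred; every other state accepts. q0 means no part of `aab` is currently matched.
A 4-state machine:
        a   b   c  
>* q0   q1  q0  q0 
 * q1   q2  q0  q0 
 * q2   q2  q3  q0 
   q3   q3  q3  q3 
(> = start, * = accepting)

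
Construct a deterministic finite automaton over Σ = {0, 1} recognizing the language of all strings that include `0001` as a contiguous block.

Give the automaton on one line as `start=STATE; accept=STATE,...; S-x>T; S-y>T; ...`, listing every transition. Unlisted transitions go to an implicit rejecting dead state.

States S0..S3 record the length of the longest prefix of `0001` that matches the current input suffix. Reaching S4 means `0001` has been seen, and we stay there forever. Accept from S4.
        0   1  
>  S0   S1  S0 
   S1   S2  S0 
   S2   S3  S0 
   S3   S3  S4 
 * S4   S4  S4 
(> = start, * = accepting)

start=S0; accept=S4; S0-0>S1; S0-1>S0; S1-0>S2; S1-1>S0; S2-0>S3; S2-1>S0; S3-0>S3; S3-1>S4; S4-0>S4; S4-1>S4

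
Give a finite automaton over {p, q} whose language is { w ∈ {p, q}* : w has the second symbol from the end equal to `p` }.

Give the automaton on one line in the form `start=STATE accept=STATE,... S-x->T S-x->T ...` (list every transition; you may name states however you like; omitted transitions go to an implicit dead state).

start=S0 accept=S3,S4 S0-p->S1 S0-q->S2 S1-p->S3 S1-q->S4 S2-p->S5 S2-q->S6 S3-p->S3 S3-q->S4 S4-p->S5 S4-q->S6 S5-p->S3 S5-q->S4 S6-p->S5 S6-q->S6

Because acceptance depends on a position counted from the end, the machine has to buffer the most recent 2 symbols. Make each state the string of the last up-to-2 symbols read; on input `x` shift the window left and append `x`. Accept when the buffered window has length 2 and begins with `p`.
A 7-state machine:
        p   q  
>  S0   S1  S2 
   S1   S3  S4 
   S2   S5  S6 
 * S3   S3  S4 
 * S4   S5  S6 
   S5   S3  S4 
   S6   S5  S6 
(> = start, * = accepting)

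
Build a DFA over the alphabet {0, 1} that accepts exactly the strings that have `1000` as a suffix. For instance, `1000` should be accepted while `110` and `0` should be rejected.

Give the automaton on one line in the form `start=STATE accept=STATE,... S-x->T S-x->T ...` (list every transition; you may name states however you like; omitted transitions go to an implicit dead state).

Let each state record the length of the longest suffix of the input read so far that is also a prefix of `1000`. S1 means the last symbol is `1`; S2 means the last 2 symbols are `10`; S3 means the last 3 symbols are `100`; S4 means the last 4 symbols are `1000`. Accept only at S4, where the string currently ends in `1000`.
A 5-state machine:
        0   1  
>  S0   S0  S1 
   S1   S2  S1 
   S2   S3  S1 
   S3   S4  S1 
 * S4   S0  S1 
(> = start, * = accepting)

start=S0 accept=S4 S0-0->S0 S0-1->S1 S1-0->S2 S1-1->S1 S2-0->S3 S2-1->S1 S3-0->S4 S3-1->S1 S4-0->S0 S4-1->S1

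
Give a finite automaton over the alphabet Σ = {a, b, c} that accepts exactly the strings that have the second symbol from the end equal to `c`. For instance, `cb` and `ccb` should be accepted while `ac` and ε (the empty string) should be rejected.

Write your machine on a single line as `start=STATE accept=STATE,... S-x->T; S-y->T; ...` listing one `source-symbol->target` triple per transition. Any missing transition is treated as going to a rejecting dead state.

start=q0; accept=q10,q11,q12; q0-a->q1; q0-b->q2; q0-c->q3; q1-a->q4; q1-b->q5; q1-c->q6; q2-a->q7; q2-b->q8; q2-c->q9; q3-a->q10; q3-b->q11; q3-c->q12; q4-a->q4; q4-b->q5; q4-c->q6; q5-a->q7; q5-b->q8; q5-c->q9; q6-a->q10; q6-b->q11; q6-c->q12; q7-a->q4; q7-b->q5; q7-c->q6; q8-a->q7; q8-b->q8; q8-c->q9; q9-a->q10; q9-b->q11; q9-c->q12; q10-a->q4; q10-b->q5; q10-c->q6; q11-a->q7; q11-b->q8; q11-c->q9; q12-a->q10; q12-b->q11; q12-c->q12

A DFA must remember the last 2 symbols (since which symbol is second-to-last isn't known until the input ends). Use one state per possible window of the last ≤2 symbols; accept from those whose window starts with `c`.
13 states suffice.
          a    b    c  
>  q0     q1   q2   q3 
   q1     q4   q5   q6 
   q2     q7   q8   q9 
   q3    q10  q11  q12 
   q4     q4   q5   q6 
   q5     q7   q8   q9 
   q6    q10  q11  q12 
   q7     q4   q5   q6 
   q8     q7   q8   q9 
   q9    q10  q11  q12 
 * q10    q4   q5   q6 
 * q11    q7   q8   q9 
 * q12   q10  q11  q12 
(> = start, * = accepting)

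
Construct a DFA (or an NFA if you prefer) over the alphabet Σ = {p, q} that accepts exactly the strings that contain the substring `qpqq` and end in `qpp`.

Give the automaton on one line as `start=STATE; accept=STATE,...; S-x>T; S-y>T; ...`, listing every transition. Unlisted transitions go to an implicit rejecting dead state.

Handle the two conditions separately and then intersect. One (5 states) tracks whether and how much of `qpqq` has been seen; the other (4 states) tracks how much of the suffix `qpp` has currently been matched. Each combined state is a pair, one component from each; accept when both components accept.
A 9-state machine:
        p   q  
>  s0   s0  s1 
   s1   s2  s1 
   s2   s3  s4 
   s3   s0  s1 
   s4   s2  s5 
   s5   s6  s5 
   s6   s7  s5 
 * s7   s8  s5 
   s8   s8  s5 
(> = start, * = accepting)

start=s0; accept=s7; s0-p>s0; s0-q>s1; s1-p>s2; s1-q>s1; s2-p>s3; s2-q>s4; s3-p>s0; s3-q>s1; s4-p>s2; s4-q>s5; s5-p>s6; s5-q>s5; s6-p>s7; s6-q>s5; s7-p>s8; s7-q>s5; s8-p>s8; s8-q>s5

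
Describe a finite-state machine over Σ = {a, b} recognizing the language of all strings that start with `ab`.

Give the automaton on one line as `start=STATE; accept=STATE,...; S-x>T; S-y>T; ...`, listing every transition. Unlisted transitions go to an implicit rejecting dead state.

start=q0; accept=q2; q0-a>q1; q0-b>q3; q1-a>q3; q1-b>q2; q2-a>q2; q2-b>q2; q3-a>q3; q3-b>q3

Check the first 2 symbols one by one: q0 through q1 record how many have matched `ab` so far; any wrong symbol goes to the dead state q3. After all 2 match we enter the accepting sink q2.
4 states suffice.
        a   b  
>  q0   q1  q3 
   q1   q3  q2 
 * q2   q2  q2 
   q3   q3  q3 
(> = start, * = accepting)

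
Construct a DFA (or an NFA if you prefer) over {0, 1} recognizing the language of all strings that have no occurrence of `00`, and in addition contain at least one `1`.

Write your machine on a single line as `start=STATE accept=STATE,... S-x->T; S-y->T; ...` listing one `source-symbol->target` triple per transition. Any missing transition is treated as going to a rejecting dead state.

Build one automaton per condition and run them in lockstep. The first has 3 states tracking partial matches of the forbidden pattern `00`; the second has 3 states tracking the count of `1`s, saturating at 2. A product state is a pair (one from each), accepting exactly when both do.
9 states suffice.
       0  1 
>  A   B  C 
   B   D  C 
 * C   E  F 
   D   D  G 
 * E   G  F 
 * F   H  F 
   G   G  I 
 * H   I  F 
   I   I  I 
(> = start, * = accepting)

start=A; accept=C,E,F,H; A-0->B; A-1->C; B-0->D; B-1->C; C-0->E; C-1->F; D-0->D; D-1->G; E-0->G; E-1->F; F-0->H; F-1->F; G-0->G; G-1->I; H-0->I; H-1->F; I-0->I; I-1->I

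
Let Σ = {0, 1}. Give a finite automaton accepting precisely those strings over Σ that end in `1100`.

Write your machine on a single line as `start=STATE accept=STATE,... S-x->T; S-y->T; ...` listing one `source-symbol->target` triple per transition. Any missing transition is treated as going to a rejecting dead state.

Let each state record the length of the longest suffix of the input read so far that is also a prefix of `1100`. B means the last symbol is `1`; C means the last 2 symbols are `11`; D means the last 3 symbols are `110`; E means the last 4 symbols are `1100`. Accept only at E, where the string currently ends in `1100`.
A 5-state machine:
       0  1 
>  A   A  B 
   B   A  C 
   C   D  C 
   D   E  B 
 * E   A  B 
(> = start, * = accepting)

start=A; accept=E; A-0->A; A-1->B; B-0->A; B-1->C; C-0->D; C-1->C; D-0->E; D-1->B; E-0->A; E-1->B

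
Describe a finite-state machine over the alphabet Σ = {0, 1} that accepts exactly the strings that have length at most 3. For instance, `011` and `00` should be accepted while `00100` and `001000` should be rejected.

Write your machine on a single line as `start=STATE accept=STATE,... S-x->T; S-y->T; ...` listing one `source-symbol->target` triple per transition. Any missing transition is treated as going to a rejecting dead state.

start=q0; accept=q0,q1,q2,q3; q0-0->q1; q0-1->q1; q1-0->q2; q1-1->q2; q2-0->q3; q2-1->q3; q3-0->q4; q3-1->q4; q4-0->q4; q4-1->q4

We only need to distinguish lengths 0, 1, …, 3, and '>3'. Chain q0 → q1 → q2 → q3 → q4 on every symbol, with q4 looping. Accepting states: {q0, q1, q2, q3}.
With 5 states:
        0   1  
>* q0   q1  q1 
 * q1   q2  q2 
 * q2   q3  q3 
 * q3   q4  q4 
   q4   q4  q4 
(> = start, * = accepting)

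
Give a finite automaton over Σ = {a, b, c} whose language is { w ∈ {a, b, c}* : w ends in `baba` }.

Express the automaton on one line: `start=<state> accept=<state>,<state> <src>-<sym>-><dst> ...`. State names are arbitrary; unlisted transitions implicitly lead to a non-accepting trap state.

start=q0 accept=q4 q0-a->q0 q0-b->q1 q0-c->q0 q1-a->q2 q1-b->q1 q1-c->q0 q2-a->q0 q2-b->q3 q2-c->q0 q3-a->q4 q3-b->q1 q3-c->q0 q4-a->q0 q4-b->q3 q4-c->q0

Let each state record the length of the longest suffix of the input read so far that is also a prefix of `baba`. q1 means the last symbol is `b`; q2 means the last 2 symbols are `ba`; q3 means the last 3 symbols are `bab`; q4 means the last 4 symbols are `baba`. Accept only at q4, where the string currently ends in `baba`.
        a   b   c  
>  q0   q0  q1  q0 
   q1   q2  q1  q0 
   q2   q0  q3  q0 
   q3   q4  q1  q0 
 * q4   q0  q3  q0 
(> = start, * = accepting)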